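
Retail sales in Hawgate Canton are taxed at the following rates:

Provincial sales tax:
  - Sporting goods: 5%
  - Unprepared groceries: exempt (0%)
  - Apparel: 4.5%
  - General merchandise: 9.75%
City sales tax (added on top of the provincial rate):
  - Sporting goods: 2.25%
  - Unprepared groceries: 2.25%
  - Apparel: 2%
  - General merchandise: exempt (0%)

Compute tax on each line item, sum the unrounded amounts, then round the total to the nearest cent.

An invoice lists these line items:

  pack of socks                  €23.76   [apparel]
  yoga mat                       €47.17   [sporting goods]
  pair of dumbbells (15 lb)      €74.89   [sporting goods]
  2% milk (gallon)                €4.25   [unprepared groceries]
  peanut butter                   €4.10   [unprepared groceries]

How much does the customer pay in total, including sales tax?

Pack of socks €23.76: apparel → 4.5% + 2% city = 6.5% → €1.5444
Yoga mat €47.17: sporting goods → 5% + 2.25% city = 7.25% → €3.419825
Pair of dumbbells (15 lb) €74.89: sporting goods → 5% + 2.25% city = 7.25% → €5.429525
2% milk (gallon) €4.25: unprepared groceries → 0% + 2.25% city = 2.25% → €0.095625
Peanut butter €4.10: unprepared groceries → 0% + 2.25% city = 2.25% → €0.09225
Subtotal = €154.17; unrounded tax = €10.581625 → €10.58; total due = €164.75

€164.75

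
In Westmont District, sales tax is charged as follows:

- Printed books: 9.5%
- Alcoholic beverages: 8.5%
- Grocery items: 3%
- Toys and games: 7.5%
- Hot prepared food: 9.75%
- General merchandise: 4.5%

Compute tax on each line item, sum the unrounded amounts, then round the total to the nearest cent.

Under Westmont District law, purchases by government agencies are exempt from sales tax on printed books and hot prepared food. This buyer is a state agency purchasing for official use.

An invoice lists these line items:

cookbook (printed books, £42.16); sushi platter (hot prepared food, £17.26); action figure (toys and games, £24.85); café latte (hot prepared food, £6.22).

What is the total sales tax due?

£1.86

Cookbook £42.16: printed books, buyer-exempt → 0% → £0.00
Sushi platter £17.26: hot prepared food, buyer-exempt → 0% → £0.00
Action figure £24.85: toys and games → 7.5% → £1.86375
Café latte £6.22: hot prepared food, buyer-exempt → 0% → £0.00
Unrounded tax sum = £1.86375 → £1.86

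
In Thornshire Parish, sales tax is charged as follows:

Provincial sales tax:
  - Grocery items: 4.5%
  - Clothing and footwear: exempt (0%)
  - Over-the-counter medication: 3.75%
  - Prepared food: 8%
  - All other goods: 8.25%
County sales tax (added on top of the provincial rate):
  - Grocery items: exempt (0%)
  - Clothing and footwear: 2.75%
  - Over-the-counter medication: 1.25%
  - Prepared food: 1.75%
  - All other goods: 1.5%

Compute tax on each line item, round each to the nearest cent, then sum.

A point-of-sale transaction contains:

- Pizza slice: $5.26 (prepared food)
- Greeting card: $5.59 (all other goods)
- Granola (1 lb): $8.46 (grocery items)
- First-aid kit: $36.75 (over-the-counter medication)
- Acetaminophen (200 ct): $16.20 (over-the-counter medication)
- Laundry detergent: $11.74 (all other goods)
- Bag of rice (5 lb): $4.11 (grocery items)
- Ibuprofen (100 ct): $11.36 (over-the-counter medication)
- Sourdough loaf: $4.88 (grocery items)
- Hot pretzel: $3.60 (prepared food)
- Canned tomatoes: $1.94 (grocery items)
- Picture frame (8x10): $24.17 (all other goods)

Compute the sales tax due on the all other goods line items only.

Greeting card $5.59: all other goods → 8.25% + 1.5% county = 9.75% → $0.55
Laundry detergent $11.74: all other goods → 8.25% + 1.5% county = 9.75% → $1.14
Picture frame (8x10) $24.17: all other goods → 8.25% + 1.5% county = 9.75% → $2.36
Tax on all other goods = $0.55 + $1.14 + $2.36 = $4.05

$4.05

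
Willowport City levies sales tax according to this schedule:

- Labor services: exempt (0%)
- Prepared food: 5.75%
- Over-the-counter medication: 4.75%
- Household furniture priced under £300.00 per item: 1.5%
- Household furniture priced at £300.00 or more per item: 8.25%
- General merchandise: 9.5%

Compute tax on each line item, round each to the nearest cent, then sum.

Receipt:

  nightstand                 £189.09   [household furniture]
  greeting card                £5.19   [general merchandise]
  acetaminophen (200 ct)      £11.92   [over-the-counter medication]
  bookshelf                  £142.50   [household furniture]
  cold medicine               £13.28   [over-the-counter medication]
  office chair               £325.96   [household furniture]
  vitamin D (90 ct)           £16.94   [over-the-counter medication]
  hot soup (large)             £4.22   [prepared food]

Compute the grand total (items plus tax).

Nightstand £189.09: household furniture, under £300.00 → 1.5% → £2.84
Greeting card £5.19: general merchandise → 9.5% → £0.49
Acetaminophen (200 ct) £11.92: over-the-counter medication → 4.75% → £0.57
Bookshelf £142.50: household furniture, under £300.00 → 1.5% → £2.14
Cold medicine £13.28: over-the-counter medication → 4.75% → £0.63
Office chair £325.96: household furniture, £300.00 or more → 8.25% → £26.89
Vitamin D (90 ct) £16.94: over-the-counter medication → 4.75% → £0.80
Hot soup (large) £4.22: prepared food → 5.75% → £0.24
Subtotal = £709.10; tax = £34.60; total due = £743.70

£743.70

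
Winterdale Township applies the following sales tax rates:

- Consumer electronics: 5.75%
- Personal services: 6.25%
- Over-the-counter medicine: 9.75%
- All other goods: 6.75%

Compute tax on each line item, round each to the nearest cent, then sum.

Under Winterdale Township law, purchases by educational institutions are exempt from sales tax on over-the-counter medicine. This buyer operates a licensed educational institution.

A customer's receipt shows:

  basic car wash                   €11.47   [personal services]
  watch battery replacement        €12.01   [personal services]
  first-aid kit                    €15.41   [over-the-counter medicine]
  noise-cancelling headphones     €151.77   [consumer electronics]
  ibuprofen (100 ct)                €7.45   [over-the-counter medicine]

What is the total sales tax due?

Basic car wash €11.47: personal services → 6.25% → €0.72
Watch battery replacement €12.01: personal services → 6.25% → €0.75
First-aid kit €15.41: over-the-counter medicine, buyer-exempt → 0% → €0.00
Noise-cancelling headphones €151.77: consumer electronics → 5.75% → €8.73
Ibuprofen (100 ct) €7.45: over-the-counter medicine, buyer-exempt → 0% → €0.00
Total tax = €0.72 + €0.75 + €8.73 = €10.20

€10.20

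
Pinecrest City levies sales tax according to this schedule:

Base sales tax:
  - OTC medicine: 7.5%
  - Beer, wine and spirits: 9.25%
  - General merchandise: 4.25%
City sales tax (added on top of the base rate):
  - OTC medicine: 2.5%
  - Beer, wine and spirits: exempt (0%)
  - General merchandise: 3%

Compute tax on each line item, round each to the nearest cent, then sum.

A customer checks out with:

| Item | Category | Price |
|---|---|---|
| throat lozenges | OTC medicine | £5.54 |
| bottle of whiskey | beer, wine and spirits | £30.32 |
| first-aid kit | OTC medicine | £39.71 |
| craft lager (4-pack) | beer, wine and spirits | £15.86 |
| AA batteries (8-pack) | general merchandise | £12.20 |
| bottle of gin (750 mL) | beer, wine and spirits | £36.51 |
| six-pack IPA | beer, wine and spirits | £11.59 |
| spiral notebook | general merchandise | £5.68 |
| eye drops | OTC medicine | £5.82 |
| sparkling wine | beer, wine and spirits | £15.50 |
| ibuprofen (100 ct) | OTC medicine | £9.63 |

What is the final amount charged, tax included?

Throat lozenges £5.54: OTC medicine → 7.5% + 2.5% city = 10% → £0.55
Bottle of whiskey £30.32: beer, wine and spirits → 9.25% + 0% city = 9.25% → £2.80
First-aid kit £39.71: OTC medicine → 7.5% + 2.5% city = 10% → £3.97
Craft lager (4-pack) £15.86: beer, wine and spirits → 9.25% + 0% city = 9.25% → £1.47
AA batteries (8-pack) £12.20: general merchandise → 4.25% + 3% city = 7.25% → £0.88
Bottle of gin (750 mL) £36.51: beer, wine and spirits → 9.25% + 0% city = 9.25% → £3.38
Six-pack IPA £11.59: beer, wine and spirits → 9.25% + 0% city = 9.25% → £1.07
Spiral notebook £5.68: general merchandise → 4.25% + 3% city = 7.25% → £0.41
Eye drops £5.82: OTC medicine → 7.5% + 2.5% city = 10% → £0.58
Sparkling wine £15.50: beer, wine and spirits → 9.25% + 0% city = 9.25% → £1.43
Ibuprofen (100 ct) £9.63: OTC medicine → 7.5% + 2.5% city = 10% → £0.96
Subtotal = £188.36; tax = £17.50; total due = £205.86

£205.86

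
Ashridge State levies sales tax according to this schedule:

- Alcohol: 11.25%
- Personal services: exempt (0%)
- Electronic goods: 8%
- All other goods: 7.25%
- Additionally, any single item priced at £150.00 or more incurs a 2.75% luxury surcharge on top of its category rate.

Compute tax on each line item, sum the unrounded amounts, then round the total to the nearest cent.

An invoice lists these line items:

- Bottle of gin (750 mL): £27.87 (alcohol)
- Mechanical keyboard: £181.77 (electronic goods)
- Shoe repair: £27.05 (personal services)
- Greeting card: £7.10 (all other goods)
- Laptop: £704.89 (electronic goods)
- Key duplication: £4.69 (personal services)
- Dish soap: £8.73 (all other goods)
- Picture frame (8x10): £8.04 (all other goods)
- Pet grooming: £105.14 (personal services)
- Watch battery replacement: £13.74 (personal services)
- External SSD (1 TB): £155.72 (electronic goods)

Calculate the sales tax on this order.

Bottle of gin (750 mL) £27.87: alcohol → 11.25% → £3.135375
Mechanical keyboard £181.77: electronic goods → 8% + 2.75% surcharge = 10.75% → £19.540275
Shoe repair £27.05: personal services → 0% → £0.00
Greeting card £7.10: all other goods → 7.25% → £0.51475
Laptop £704.89: electronic goods → 8% + 2.75% surcharge = 10.75% → £75.775675
Key duplication £4.69: personal services → 0% → £0.00
Dish soap £8.73: all other goods → 7.25% → £0.632925
Picture frame (8x10) £8.04: all other goods → 7.25% → £0.5829
Pet grooming £105.14: personal services → 0% → £0.00
Watch battery replacement £13.74: personal services → 0% → £0.00
External SSD (1 TB) £155.72: electronic goods → 8% + 2.75% surcharge = 10.75% → £16.7399
Unrounded tax sum = £116.9218 → £116.92

£116.92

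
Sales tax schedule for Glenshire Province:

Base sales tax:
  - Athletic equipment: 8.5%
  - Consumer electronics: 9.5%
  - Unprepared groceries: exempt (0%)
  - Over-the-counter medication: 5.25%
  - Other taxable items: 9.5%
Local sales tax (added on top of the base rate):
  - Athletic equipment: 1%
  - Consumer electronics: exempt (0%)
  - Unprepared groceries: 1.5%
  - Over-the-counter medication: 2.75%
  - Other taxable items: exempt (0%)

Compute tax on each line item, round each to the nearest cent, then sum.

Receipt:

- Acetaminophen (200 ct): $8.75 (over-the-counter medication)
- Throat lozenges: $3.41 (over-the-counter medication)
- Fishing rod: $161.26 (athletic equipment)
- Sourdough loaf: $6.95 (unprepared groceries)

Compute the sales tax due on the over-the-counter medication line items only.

Acetaminophen (200 ct) $8.75: over-the-counter medication → 5.25% + 2.75% local = 8% → $0.70
Throat lozenges $3.41: over-the-counter medication → 5.25% + 2.75% local = 8% → $0.27
Tax on over-the-counter medication = $0.70 + $0.27 = $0.97

$0.97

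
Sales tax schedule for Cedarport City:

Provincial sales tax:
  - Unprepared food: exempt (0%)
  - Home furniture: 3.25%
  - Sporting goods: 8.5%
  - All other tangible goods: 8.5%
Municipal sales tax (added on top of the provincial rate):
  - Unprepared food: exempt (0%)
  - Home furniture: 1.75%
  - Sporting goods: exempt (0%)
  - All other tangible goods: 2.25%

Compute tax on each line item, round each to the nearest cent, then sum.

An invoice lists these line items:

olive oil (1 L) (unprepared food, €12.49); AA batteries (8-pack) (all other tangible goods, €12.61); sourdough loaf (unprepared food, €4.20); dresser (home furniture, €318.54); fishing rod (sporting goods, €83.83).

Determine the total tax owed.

Olive oil (1 L) €12.49: unprepared food → 0% + 0% municipal = 0% → €0.00
AA batteries (8-pack) €12.61: all other tangible goods → 8.5% + 2.25% municipal = 10.75% → €1.36
Sourdough loaf €4.20: unprepared food → 0% + 0% municipal = 0% → €0.00
Dresser €318.54: home furniture → 3.25% + 1.75% municipal = 5% → €15.93
Fishing rod €83.83: sporting goods → 8.5% + 0% municipal = 8.5% → €7.13
Total tax = €1.36 + €15.93 + €7.13 = €24.42

€24.42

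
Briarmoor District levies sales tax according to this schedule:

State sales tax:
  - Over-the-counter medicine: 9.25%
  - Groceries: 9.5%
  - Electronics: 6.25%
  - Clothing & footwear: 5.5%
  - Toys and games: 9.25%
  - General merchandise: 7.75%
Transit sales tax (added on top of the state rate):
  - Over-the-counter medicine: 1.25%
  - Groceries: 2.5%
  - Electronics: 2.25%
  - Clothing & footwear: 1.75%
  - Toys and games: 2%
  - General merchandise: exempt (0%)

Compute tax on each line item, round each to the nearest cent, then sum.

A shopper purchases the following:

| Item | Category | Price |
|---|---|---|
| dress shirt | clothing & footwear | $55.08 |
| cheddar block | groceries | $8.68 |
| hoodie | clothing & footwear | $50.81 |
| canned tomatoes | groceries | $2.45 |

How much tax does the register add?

$9.00

Dress shirt $55.08: clothing & footwear → 5.5% + 1.75% transit = 7.25% → $3.99
Cheddar block $8.68: groceries → 9.5% + 2.5% transit = 12% → $1.04
Hoodie $50.81: clothing & footwear → 5.5% + 1.75% transit = 7.25% → $3.68
Canned tomatoes $2.45: groceries → 9.5% + 2.5% transit = 12% → $0.29
Total tax = $3.99 + $1.04 + $3.68 + $0.29 = $9.00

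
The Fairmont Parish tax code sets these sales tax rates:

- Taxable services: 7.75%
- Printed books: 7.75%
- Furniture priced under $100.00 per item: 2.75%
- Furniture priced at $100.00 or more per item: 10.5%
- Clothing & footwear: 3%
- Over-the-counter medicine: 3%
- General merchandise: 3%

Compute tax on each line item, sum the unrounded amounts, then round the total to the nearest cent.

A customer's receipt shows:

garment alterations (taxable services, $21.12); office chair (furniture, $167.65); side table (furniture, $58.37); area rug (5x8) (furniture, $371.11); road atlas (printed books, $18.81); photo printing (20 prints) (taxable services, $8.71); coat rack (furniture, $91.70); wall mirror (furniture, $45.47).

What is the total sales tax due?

Garment alterations $21.12: taxable services → 7.75% → $1.6368
Office chair $167.65: furniture, $100.00 or more → 10.5% → $17.60325
Side table $58.37: furniture, under $100.00 → 2.75% → $1.605175
Area rug (5x8) $371.11: furniture, $100.00 or more → 10.5% → $38.96655
Road atlas $18.81: printed books → 7.75% → $1.457775
Photo printing (20 prints) $8.71: taxable services → 7.75% → $0.675025
Coat rack $91.70: furniture, under $100.00 → 2.75% → $2.52175
Wall mirror $45.47: furniture, under $100.00 → 2.75% → $1.250425
Unrounded tax sum = $65.71675 → $65.72

$65.72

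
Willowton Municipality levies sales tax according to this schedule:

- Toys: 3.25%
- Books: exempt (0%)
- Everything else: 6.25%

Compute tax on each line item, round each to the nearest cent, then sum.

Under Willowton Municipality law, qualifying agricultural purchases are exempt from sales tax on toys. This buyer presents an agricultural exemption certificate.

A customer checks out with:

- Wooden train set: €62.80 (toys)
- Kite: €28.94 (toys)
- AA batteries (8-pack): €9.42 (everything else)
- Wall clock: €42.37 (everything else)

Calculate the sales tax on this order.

€3.24

Wooden train set €62.80: toys, buyer-exempt → 0% → €0.00
Kite €28.94: toys, buyer-exempt → 0% → €0.00
AA batteries (8-pack) €9.42: everything else → 6.25% → €0.59
Wall clock €42.37: everything else → 6.25% → €2.65
Total tax = €0.59 + €2.65 = €3.24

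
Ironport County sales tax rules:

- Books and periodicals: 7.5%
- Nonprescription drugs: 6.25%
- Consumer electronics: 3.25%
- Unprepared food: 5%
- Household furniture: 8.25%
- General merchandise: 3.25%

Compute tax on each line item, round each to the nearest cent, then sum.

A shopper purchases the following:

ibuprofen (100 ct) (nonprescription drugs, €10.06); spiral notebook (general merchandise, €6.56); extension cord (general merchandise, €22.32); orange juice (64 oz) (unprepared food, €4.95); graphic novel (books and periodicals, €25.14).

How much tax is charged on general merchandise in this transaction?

€0.94

Spiral notebook €6.56: general merchandise → 3.25% → €0.21
Extension cord €22.32: general merchandise → 3.25% → €0.73
Tax on general merchandise = €0.21 + €0.73 = €0.94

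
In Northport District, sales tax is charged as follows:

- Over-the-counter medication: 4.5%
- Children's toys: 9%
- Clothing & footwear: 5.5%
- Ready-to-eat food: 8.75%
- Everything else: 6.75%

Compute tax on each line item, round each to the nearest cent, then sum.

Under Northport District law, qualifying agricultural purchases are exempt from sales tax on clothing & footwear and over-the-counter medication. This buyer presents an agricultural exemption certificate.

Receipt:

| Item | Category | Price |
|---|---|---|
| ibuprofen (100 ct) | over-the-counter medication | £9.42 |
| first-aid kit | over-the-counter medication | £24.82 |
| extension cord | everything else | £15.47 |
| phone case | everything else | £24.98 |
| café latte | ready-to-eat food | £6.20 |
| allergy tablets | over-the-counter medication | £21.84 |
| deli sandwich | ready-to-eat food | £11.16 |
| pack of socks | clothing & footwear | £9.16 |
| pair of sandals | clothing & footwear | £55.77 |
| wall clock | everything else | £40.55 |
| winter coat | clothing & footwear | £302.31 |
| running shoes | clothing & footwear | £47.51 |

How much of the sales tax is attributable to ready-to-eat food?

Café latte £6.20: ready-to-eat food → 8.75% → £0.54
Deli sandwich £11.16: ready-to-eat food → 8.75% → £0.98
Tax on ready-to-eat food = £0.54 + £0.98 = £1.52

£1.52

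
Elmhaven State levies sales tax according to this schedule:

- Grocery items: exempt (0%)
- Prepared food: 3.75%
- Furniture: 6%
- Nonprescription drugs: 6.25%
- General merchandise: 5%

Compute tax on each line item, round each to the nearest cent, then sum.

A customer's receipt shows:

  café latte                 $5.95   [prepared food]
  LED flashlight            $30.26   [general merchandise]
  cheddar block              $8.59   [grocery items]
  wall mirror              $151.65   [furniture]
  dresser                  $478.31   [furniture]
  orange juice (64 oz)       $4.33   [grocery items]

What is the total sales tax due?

Café latte $5.95: prepared food → 3.75% → $0.22
LED flashlight $30.26: general merchandise → 5% → $1.51
Cheddar block $8.59: grocery items → 0% → $0.00
Wall mirror $151.65: furniture → 6% → $9.10
Dresser $478.31: furniture → 6% → $28.70
Orange juice (64 oz) $4.33: grocery items → 0% → $0.00
Total tax = $0.22 + $1.51 + $9.10 + $28.70 = $39.53

$39.53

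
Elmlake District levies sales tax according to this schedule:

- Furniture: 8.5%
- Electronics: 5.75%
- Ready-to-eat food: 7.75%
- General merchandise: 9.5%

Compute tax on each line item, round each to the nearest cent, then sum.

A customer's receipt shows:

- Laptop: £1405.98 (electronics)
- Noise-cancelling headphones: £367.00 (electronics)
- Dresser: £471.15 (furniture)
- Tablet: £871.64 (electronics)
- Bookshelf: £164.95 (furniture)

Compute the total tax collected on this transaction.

£206.13

Laptop £1405.98: electronics → 5.75% → £80.84
Noise-cancelling headphones £367.00: electronics → 5.75% → £21.10
Dresser £471.15: furniture → 8.5% → £40.05
Tablet £871.64: electronics → 5.75% → £50.12
Bookshelf £164.95: furniture → 8.5% → £14.02
Total tax = £80.84 + £21.10 + £40.05 + £50.12 + £14.02 = £206.13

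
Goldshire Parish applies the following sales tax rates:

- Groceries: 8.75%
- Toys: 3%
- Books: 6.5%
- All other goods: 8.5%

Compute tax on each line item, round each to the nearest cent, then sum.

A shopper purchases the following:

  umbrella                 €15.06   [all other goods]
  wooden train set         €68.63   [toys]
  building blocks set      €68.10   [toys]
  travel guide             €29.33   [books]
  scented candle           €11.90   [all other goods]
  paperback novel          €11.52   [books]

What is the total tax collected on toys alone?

Wooden train set €68.63: toys → 3% → €2.06
Building blocks set €68.10: toys → 3% → €2.04
Tax on toys = €2.06 + €2.04 = €4.10

€4.10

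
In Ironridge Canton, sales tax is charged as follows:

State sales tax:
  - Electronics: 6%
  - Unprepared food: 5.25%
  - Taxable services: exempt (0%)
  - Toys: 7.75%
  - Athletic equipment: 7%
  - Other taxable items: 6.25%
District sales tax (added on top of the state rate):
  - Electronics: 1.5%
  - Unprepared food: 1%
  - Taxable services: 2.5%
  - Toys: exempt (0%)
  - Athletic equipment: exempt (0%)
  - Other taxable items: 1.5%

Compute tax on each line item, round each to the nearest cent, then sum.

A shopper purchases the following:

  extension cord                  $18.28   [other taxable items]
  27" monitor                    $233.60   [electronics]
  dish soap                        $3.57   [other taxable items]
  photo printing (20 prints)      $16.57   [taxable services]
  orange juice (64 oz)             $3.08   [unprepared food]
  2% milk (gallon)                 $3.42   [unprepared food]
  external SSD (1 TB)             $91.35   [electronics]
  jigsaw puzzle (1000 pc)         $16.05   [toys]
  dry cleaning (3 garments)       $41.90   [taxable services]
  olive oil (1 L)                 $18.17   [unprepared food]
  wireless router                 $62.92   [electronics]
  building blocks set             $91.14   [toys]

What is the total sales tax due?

Extension cord $18.28: other taxable items → 6.25% + 1.5% district = 7.75% → $1.42
27" monitor $233.60: electronics → 6% + 1.5% district = 7.5% → $17.52
Dish soap $3.57: other taxable items → 6.25% + 1.5% district = 7.75% → $0.28
Photo printing (20 prints) $16.57: taxable services → 0% + 2.5% district = 2.5% → $0.41
Orange juice (64 oz) $3.08: unprepared food → 5.25% + 1% district = 6.25% → $0.19
2% milk (gallon) $3.42: unprepared food → 5.25% + 1% district = 6.25% → $0.21
External SSD (1 TB) $91.35: electronics → 6% + 1.5% district = 7.5% → $6.85
Jigsaw puzzle (1000 pc) $16.05: toys → 7.75% + 0% district = 7.75% → $1.24
Dry cleaning (3 garments) $41.90: taxable services → 0% + 2.5% district = 2.5% → $1.05
Olive oil (1 L) $18.17: unprepared food → 5.25% + 1% district = 6.25% → $1.14
Wireless router $62.92: electronics → 6% + 1.5% district = 7.5% → $4.72
Building blocks set $91.14: toys → 7.75% + 0% district = 7.75% → $7.06
Total tax = $1.42 + $17.52 + $0.28 + $0.41 + $0.19 + $0.21 + $6.85 + $1.24 + $1.05 + $1.14 + $4.72 + $7.06 = $42.09

$42.09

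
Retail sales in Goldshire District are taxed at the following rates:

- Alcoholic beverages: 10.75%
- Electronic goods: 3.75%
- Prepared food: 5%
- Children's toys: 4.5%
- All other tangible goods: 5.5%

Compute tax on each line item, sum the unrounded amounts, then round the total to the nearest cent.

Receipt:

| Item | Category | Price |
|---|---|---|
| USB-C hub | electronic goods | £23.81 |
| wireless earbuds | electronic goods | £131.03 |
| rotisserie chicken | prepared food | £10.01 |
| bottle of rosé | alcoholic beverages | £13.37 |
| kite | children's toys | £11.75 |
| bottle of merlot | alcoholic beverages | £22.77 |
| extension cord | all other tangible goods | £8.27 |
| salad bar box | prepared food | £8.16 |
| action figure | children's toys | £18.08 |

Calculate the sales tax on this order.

USB-C hub £23.81: electronic goods → 3.75% → £0.892875
Wireless earbuds £131.03: electronic goods → 3.75% → £4.913625
Rotisserie chicken £10.01: prepared food → 5% → £0.5005
Bottle of rosé £13.37: alcoholic beverages → 10.75% → £1.437275
Kite £11.75: children's toys → 4.5% → £0.52875
Bottle of merlot £22.77: alcoholic beverages → 10.75% → £2.447775
Extension cord £8.27: all other tangible goods → 5.5% → £0.45485
Salad bar box £8.16: prepared food → 5% → £0.408
Action figure £18.08: children's toys → 4.5% → £0.8136
Unrounded tax sum = £12.39725 → £12.40

£12.40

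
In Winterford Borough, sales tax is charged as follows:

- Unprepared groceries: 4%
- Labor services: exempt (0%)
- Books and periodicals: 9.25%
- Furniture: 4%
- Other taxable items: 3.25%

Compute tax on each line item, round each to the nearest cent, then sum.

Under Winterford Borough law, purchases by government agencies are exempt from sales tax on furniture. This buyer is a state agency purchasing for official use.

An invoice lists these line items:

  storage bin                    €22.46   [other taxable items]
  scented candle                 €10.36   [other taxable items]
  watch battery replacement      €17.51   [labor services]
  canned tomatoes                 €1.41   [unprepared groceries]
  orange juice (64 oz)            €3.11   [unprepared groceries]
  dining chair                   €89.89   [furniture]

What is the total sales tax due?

Storage bin €22.46: other taxable items → 3.25% → €0.73
Scented candle €10.36: other taxable items → 3.25% → €0.34
Watch battery replacement €17.51: labor services → 0% → €0.00
Canned tomatoes €1.41: unprepared groceries → 4% → €0.06
Orange juice (64 oz) €3.11: unprepared groceries → 4% → €0.12
Dining chair €89.89: furniture, buyer-exempt → 0% → €0.00
Total tax = €0.73 + €0.34 + €0.06 + €0.12 = €1.25

€1.25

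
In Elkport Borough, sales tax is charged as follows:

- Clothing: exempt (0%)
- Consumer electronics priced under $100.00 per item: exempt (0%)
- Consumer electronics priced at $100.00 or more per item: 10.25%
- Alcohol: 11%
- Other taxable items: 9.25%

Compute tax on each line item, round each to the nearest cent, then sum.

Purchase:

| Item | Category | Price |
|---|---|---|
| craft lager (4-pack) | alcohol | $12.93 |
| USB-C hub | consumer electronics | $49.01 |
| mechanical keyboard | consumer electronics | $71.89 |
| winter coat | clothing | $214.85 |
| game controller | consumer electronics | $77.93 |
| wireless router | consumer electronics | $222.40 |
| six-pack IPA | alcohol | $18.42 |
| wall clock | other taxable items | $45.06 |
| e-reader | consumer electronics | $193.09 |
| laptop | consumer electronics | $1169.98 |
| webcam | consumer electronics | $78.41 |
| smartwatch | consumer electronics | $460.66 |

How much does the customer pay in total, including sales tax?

Craft lager (4-pack) $12.93: alcohol → 11% → $1.42
USB-C hub $49.01: consumer electronics, under $100.00 → 0% → $0.00
Mechanical keyboard $71.89: consumer electronics, under $100.00 → 0% → $0.00
Winter coat $214.85: clothing → 0% → $0.00
Game controller $77.93: consumer electronics, under $100.00 → 0% → $0.00
Wireless router $222.40: consumer electronics, $100.00 or more → 10.25% → $22.80
Six-pack IPA $18.42: alcohol → 11% → $2.03
Wall clock $45.06: other taxable items → 9.25% → $4.17
E-reader $193.09: consumer electronics, $100.00 or more → 10.25% → $19.79
Laptop $1169.98: consumer electronics, $100.00 or more → 10.25% → $119.92
Webcam $78.41: consumer electronics, under $100.00 → 0% → $0.00
Smartwatch $460.66: consumer electronics, $100.00 or more → 10.25% → $47.22
Subtotal = $2614.63; tax = $217.35; total due = $2831.98

$2831.98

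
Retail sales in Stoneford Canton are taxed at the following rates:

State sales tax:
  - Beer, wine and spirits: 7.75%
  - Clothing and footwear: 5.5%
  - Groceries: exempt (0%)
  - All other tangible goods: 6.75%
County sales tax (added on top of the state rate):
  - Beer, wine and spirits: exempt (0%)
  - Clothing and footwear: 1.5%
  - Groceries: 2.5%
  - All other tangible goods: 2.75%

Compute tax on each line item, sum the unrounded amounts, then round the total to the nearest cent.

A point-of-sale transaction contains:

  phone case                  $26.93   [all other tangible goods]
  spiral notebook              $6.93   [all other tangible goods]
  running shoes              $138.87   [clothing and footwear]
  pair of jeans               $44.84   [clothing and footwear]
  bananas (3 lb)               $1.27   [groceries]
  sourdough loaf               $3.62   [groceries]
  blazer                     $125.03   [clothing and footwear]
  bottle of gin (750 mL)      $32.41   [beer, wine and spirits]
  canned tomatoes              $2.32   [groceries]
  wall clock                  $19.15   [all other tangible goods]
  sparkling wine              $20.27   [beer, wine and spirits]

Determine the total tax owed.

$30.91

Phone case $26.93: all other tangible goods → 6.75% + 2.75% county = 9.5% → $2.55835
Spiral notebook $6.93: all other tangible goods → 6.75% + 2.75% county = 9.5% → $0.65835
Running shoes $138.87: clothing and footwear → 5.5% + 1.5% county = 7% → $9.7209
Pair of jeans $44.84: clothing and footwear → 5.5% + 1.5% county = 7% → $3.1388
Bananas (3 lb) $1.27: groceries → 0% + 2.5% county = 2.5% → $0.03175
Sourdough loaf $3.62: groceries → 0% + 2.5% county = 2.5% → $0.0905
Blazer $125.03: clothing and footwear → 5.5% + 1.5% county = 7% → $8.7521
Bottle of gin (750 mL) $32.41: beer, wine and spirits → 7.75% + 0% county = 7.75% → $2.511775
Canned tomatoes $2.32: groceries → 0% + 2.5% county = 2.5% → $0.058
Wall clock $19.15: all other tangible goods → 6.75% + 2.75% county = 9.5% → $1.81925
Sparkling wine $20.27: beer, wine and spirits → 7.75% + 0% county = 7.75% → $1.570925
Unrounded tax sum = $30.9107 → $30.91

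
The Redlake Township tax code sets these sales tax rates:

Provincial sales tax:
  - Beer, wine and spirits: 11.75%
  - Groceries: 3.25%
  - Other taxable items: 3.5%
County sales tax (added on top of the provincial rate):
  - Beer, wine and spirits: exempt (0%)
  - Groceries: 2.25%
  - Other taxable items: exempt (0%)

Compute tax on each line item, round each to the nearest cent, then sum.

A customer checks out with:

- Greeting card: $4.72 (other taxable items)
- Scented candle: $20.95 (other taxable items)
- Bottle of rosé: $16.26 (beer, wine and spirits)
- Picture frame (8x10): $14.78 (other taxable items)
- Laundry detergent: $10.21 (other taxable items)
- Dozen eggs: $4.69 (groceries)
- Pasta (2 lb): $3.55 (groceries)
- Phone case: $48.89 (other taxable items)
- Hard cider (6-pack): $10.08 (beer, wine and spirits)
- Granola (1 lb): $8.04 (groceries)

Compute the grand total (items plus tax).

Greeting card $4.72: other taxable items → 3.5% + 0% county = 3.5% → $0.17
Scented candle $20.95: other taxable items → 3.5% + 0% county = 3.5% → $0.73
Bottle of rosé $16.26: beer, wine and spirits → 11.75% + 0% county = 11.75% → $1.91
Picture frame (8x10) $14.78: other taxable items → 3.5% + 0% county = 3.5% → $0.52
Laundry detergent $10.21: other taxable items → 3.5% + 0% county = 3.5% → $0.36
Dozen eggs $4.69: groceries → 3.25% + 2.25% county = 5.5% → $0.26
Pasta (2 lb) $3.55: groceries → 3.25% + 2.25% county = 5.5% → $0.20
Phone case $48.89: other taxable items → 3.5% + 0% county = 3.5% → $1.71
Hard cider (6-pack) $10.08: beer, wine and spirits → 11.75% + 0% county = 11.75% → $1.18
Granola (1 lb) $8.04: groceries → 3.25% + 2.25% county = 5.5% → $0.44
Subtotal = $142.17; tax = $7.48; total due = $149.65

$149.65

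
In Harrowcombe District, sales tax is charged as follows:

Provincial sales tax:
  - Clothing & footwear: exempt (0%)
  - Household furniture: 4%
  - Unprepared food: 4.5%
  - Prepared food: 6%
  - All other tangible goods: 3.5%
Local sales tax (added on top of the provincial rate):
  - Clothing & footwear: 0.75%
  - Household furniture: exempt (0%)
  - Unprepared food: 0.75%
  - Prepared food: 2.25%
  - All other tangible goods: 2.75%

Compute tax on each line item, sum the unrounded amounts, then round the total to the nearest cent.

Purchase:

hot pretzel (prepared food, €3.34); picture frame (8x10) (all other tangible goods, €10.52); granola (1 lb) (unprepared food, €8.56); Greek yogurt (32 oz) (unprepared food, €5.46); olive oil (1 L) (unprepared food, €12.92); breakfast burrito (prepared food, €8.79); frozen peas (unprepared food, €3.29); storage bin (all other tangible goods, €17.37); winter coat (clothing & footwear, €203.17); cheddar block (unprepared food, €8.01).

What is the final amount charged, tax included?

€287.71

Hot pretzel €3.34: prepared food → 6% + 2.25% local = 8.25% → €0.27555
Picture frame (8x10) €10.52: all other tangible goods → 3.5% + 2.75% local = 6.25% → €0.6575
Granola (1 lb) €8.56: unprepared food → 4.5% + 0.75% local = 5.25% → €0.4494
Greek yogurt (32 oz) €5.46: unprepared food → 4.5% + 0.75% local = 5.25% → €0.28665
Olive oil (1 L) €12.92: unprepared food → 4.5% + 0.75% local = 5.25% → €0.6783
Breakfast burrito €8.79: prepared food → 6% + 2.25% local = 8.25% → €0.725175
Frozen peas €3.29: unprepared food → 4.5% + 0.75% local = 5.25% → €0.172725
Storage bin €17.37: all other tangible goods → 3.5% + 2.75% local = 6.25% → €1.085625
Winter coat €203.17: clothing & footwear → 0% + 0.75% local = 0.75% → €1.523775
Cheddar block €8.01: unprepared food → 4.5% + 0.75% local = 5.25% → €0.420525
Subtotal = €281.43; unrounded tax = €6.275225 → €6.28; total due = €287.71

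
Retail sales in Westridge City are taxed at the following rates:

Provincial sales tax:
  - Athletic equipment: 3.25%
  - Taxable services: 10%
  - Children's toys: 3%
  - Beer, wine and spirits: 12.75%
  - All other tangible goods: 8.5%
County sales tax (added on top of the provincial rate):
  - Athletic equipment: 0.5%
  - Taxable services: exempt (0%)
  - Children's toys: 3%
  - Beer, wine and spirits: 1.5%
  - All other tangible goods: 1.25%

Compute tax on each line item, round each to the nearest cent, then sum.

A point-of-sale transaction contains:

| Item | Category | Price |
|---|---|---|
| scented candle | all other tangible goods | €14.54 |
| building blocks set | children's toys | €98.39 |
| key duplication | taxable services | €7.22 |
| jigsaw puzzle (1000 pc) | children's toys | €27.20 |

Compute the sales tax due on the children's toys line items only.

€7.53

Building blocks set €98.39: children's toys → 3% + 3% county = 6% → €5.90
Jigsaw puzzle (1000 pc) €27.20: children's toys → 3% + 3% county = 6% → €1.63
Tax on children's toys = €5.90 + €1.63 = €7.53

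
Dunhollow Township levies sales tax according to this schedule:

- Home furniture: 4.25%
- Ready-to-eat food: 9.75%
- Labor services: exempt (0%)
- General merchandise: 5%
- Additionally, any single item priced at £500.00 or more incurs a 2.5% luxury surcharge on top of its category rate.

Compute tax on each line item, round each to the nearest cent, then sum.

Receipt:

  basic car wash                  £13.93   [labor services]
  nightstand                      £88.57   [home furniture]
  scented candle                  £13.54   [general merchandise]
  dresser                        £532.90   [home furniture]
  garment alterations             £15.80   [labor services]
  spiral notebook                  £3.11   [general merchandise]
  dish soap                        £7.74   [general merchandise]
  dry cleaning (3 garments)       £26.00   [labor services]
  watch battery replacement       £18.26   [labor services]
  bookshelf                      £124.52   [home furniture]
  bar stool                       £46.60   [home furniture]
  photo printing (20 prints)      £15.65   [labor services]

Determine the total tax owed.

Basic car wash £13.93: labor services → 0% → £0.00
Nightstand £88.57: home furniture → 4.25% → £3.76
Scented candle £13.54: general merchandise → 5% → £0.68
Dresser £532.90: home furniture → 4.25% + 2.5% surcharge = 6.75% → £35.97
Garment alterations £15.80: labor services → 0% → £0.00
Spiral notebook £3.11: general merchandise → 5% → £0.16
Dish soap £7.74: general merchandise → 5% → £0.39
Dry cleaning (3 garments) £26.00: labor services → 0% → £0.00
Watch battery replacement £18.26: labor services → 0% → £0.00
Bookshelf £124.52: home furniture → 4.25% → £5.29
Bar stool £46.60: home furniture → 4.25% → £1.98
Photo printing (20 prints) £15.65: labor services → 0% → £0.00
Total tax = £3.76 + £0.68 + £35.97 + £0.16 + £0.39 + £5.29 + £1.98 = £48.23

£48.23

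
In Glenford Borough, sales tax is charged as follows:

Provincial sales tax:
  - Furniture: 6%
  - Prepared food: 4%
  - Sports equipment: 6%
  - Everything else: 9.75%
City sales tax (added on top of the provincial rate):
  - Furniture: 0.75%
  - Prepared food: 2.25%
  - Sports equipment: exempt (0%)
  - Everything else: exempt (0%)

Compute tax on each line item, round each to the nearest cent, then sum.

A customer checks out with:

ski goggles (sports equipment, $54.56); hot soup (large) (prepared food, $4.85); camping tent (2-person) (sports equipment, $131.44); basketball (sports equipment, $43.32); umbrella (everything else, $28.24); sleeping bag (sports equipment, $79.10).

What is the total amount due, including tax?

$363.07

Ski goggles $54.56: sports equipment → 6% + 0% city = 6% → $3.27
Hot soup (large) $4.85: prepared food → 4% + 2.25% city = 6.25% → $0.30
Camping tent (2-person) $131.44: sports equipment → 6% + 0% city = 6% → $7.89
Basketball $43.32: sports equipment → 6% + 0% city = 6% → $2.60
Umbrella $28.24: everything else → 9.75% + 0% city = 9.75% → $2.75
Sleeping bag $79.10: sports equipment → 6% + 0% city = 6% → $4.75
Subtotal = $341.51; tax = $21.56; total due = $363.07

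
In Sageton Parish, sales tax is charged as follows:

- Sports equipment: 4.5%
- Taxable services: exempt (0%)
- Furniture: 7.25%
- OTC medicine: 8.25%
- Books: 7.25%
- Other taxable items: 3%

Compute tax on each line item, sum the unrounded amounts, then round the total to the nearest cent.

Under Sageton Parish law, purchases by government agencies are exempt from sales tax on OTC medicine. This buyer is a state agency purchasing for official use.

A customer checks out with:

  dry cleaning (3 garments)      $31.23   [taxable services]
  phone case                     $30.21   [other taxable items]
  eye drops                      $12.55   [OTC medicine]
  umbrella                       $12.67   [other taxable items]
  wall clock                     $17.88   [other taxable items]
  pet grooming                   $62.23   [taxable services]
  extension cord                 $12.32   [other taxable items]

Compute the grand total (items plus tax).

Dry cleaning (3 garments) $31.23: taxable services → 0% → $0.00
Phone case $30.21: other taxable items → 3% → $0.9063
Eye drops $12.55: OTC medicine, buyer-exempt → 0% → $0.00
Umbrella $12.67: other taxable items → 3% → $0.3801
Wall clock $17.88: other taxable items → 3% → $0.5364
Pet grooming $62.23: taxable services → 0% → $0.00
Extension cord $12.32: other taxable items → 3% → $0.3696
Subtotal = $179.09; unrounded tax = $2.1924 → $2.19; total due = $181.28

$181.28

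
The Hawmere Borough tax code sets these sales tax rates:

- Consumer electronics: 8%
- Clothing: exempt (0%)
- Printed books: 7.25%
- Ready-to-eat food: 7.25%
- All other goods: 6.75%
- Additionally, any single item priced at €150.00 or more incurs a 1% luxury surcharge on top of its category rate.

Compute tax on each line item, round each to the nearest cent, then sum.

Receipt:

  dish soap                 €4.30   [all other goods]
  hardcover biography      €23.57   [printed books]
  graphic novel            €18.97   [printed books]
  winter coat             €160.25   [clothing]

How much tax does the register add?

€4.98

Dish soap €4.30: all other goods → 6.75% → €0.29
Hardcover biography €23.57: printed books → 7.25% → €1.71
Graphic novel €18.97: printed books → 7.25% → €1.38
Winter coat €160.25: clothing → 0% + 1% surcharge = 1% → €1.60
Total tax = €0.29 + €1.71 + €1.38 + €1.60 = €4.98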